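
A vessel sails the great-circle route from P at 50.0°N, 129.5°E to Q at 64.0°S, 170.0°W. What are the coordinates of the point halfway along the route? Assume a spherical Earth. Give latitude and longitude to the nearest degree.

Convert each endpoint to a unit vector on the sphere (x = cos φ cos λ, y = cos φ sin λ, z = sin φ).
The central angle between the endpoints is δ = arccos(p₁·p₂) ≈ 2.153 rad (123.4°).
Interpolate at f = 1/2 with slerp weights a = sin((1−f)δ)/sin δ ≈ 1.054, b = sin(fδ)/sin δ ≈ 1.054.
p = a·p₁ + b·p₂ ≈ (-0.886, 0.442, -0.140); φ = arcsin(p_z) ≈ -8.04°, λ = atan2(p_y, p_x) ≈ 153.46°.

≈ 8°S, 153°E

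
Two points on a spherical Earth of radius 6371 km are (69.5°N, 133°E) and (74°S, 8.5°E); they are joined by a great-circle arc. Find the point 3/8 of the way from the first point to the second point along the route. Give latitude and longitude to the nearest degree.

Write both endpoints as unit vectors p₁, p₂ with components (cos φ cos λ, cos φ sin λ, sin φ).
The central angle between the endpoints is δ = arccos(p₁·p₂) ≈ 2.841 rad (162.8°).
Interpolate at f = 3/8 with slerp weights a = sin((1−f)δ)/sin δ ≈ 3.303, b = sin(fδ)/sin δ ≈ 2.952.
p = a·p₁ + b·p₂ ≈ (0.016, 0.966, 0.257); φ = arcsin(p_z) ≈ 14.88°, λ = atan2(p_y, p_x) ≈ 89.07°.

≈ (15°N, 89°E)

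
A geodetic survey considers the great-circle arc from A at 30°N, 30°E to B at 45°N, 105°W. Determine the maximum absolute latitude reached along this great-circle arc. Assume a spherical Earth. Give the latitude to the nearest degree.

≈ 64°N

The great circle lies in the plane with unit normal n̂ = (p₁ × p₂)/|p₁ × p₂|.
Here n̂_z ≈ -0.434; the vertex latitude is φ_max = arccos|n̂_z| ≈ 64.3°.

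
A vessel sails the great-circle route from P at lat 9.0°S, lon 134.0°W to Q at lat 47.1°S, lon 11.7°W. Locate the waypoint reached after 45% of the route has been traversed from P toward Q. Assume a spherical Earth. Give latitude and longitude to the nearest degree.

≈ lat 43°S, lon 97°W

Convert each endpoint to a unit vector on the sphere (x = cos φ cos λ, y = cos φ sin λ, z = sin φ).
The central angle between the endpoints is δ = arccos(p₁·p₂) ≈ 1.818 rad (104.2°).
Interpolate at f = 0.45 with slerp weights a = sin((1−f)δ)/sin δ ≈ 0.868, b = sin(fδ)/sin δ ≈ 0.753.
p = a·p₁ + b·p₂ ≈ (-0.094, -0.720, -0.687); φ = arcsin(p_z) ≈ -43.40°, λ = atan2(p_y, p_x) ≈ -97.41°.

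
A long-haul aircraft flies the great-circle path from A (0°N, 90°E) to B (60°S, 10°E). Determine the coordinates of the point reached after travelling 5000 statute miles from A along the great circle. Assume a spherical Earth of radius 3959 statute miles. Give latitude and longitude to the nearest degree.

Write both endpoints as unit vectors p₁, p₂ with components (cos φ cos λ, cos φ sin λ, sin φ).
The central angle between the endpoints is δ = arccos(p₁·p₂) ≈ 1.484 rad (85.0°). The total great-circle distance is δ·R ≈ 1.484 × 3959 ≈ 5875 mi, so the target fraction is f = 5000/5875 ≈ 0.851.
Interpolate at f ≈ 0.851 with slerp weights a = sin((1−f)δ)/sin δ ≈ 0.220, b = sin(fδ)/sin δ ≈ 0.957.
p = a·p₁ + b·p₂ ≈ (0.471, 0.303, -0.828); φ = arcsin(p_z) ≈ -55.94°, λ = atan2(p_y, p_x) ≈ 32.75°.

≈ (56°S, 33°E)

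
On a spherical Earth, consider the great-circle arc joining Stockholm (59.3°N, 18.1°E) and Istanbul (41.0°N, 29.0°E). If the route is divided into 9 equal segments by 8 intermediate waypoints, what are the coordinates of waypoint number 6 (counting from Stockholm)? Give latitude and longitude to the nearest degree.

≈ (47°N, 26°E)

Write both endpoints as unit vectors p₁, p₂ with components (cos φ cos λ, cos φ sin λ, sin φ).
The central angle between the endpoints is δ = arccos(p₁·p₂) ≈ 0.341 rad (19.5°).
Interpolate at f = 6/9 with slerp weights a = sin((1−f)δ)/sin δ ≈ 0.339, b = sin(fδ)/sin δ ≈ 0.674.
p = a·p₁ + b·p₂ ≈ (0.609, 0.300, 0.734); φ = arcsin(p_z) ≈ 47.20°, λ = atan2(p_y, p_x) ≈ 26.24°.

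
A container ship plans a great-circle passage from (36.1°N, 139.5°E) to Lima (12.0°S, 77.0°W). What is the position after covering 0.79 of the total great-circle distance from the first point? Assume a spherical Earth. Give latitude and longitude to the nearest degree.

Write both endpoints as unit vectors p₁, p₂ with components (cos φ cos λ, cos φ sin λ, sin φ).
The central angle between the endpoints is δ = arccos(p₁·p₂) ≈ 2.431 rad (139.3°).
Interpolate at f = 0.79 with slerp weights a = sin((1−f)δ)/sin δ ≈ 0.749, b = sin(fδ)/sin δ ≈ 1.440.
p = a·p₁ + b·p₂ ≈ (-0.143, -0.979, 0.142); φ = arcsin(p_z) ≈ 8.15°, λ = atan2(p_y, p_x) ≈ -98.32°.

≈ (8°N, 98°W)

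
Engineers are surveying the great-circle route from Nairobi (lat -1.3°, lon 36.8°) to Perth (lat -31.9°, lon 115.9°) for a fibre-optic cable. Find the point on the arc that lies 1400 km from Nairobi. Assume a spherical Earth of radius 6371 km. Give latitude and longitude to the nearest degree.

The haversine formula gives a central angle δ ≈ 1.397 rad (80.1°) between the endpoints. The total great-circle distance is δ·R ≈ 1.397 × 6371 ≈ 8903 km, so the target fraction is f = 1400/8903 ≈ 0.157.
Interpolate at f ≈ 0.157 with slerp weights a = sin((1−f)δ)/sin δ ≈ 0.938, b = sin(fδ)/sin δ ≈ 0.221.
p = a·p₁ + b·p₂ ≈ (0.669, 0.731, -0.138); φ = arcsin(p_z) ≈ -7.94°, λ = atan2(p_y, p_x) ≈ 47.54°.

≈ lat -8°, lon 48°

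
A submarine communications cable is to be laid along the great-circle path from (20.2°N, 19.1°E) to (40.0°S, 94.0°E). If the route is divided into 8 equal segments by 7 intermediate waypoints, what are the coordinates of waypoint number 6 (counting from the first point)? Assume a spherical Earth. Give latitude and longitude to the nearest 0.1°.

Write both endpoints as unit vectors p₁, p₂ with components (cos φ cos λ, cos φ sin λ, sin φ).
The central angle between the endpoints is δ = arccos(p₁·p₂) ≈ 1.605 rad (92.0°).
Interpolate at f = 6/8 with slerp weights a = sin((1−f)δ)/sin δ ≈ 0.391, b = sin(fδ)/sin δ ≈ 0.934.
p = a·p₁ + b·p₂ ≈ (0.297, 0.834, -0.465); φ = arcsin(p_z) ≈ -27.74°, λ = atan2(p_y, p_x) ≈ 70.41°.

≈ (27.7°S, 70.4°E)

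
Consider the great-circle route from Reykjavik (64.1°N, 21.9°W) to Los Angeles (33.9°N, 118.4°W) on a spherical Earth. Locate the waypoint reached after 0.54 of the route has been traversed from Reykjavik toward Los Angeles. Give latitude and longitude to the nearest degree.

≈ (57°N, 93°W)

Convert each endpoint to a unit vector on the sphere (x = cos φ cos λ, y = cos φ sin λ, z = sin φ).
The central angle between the endpoints is δ = arccos(p₁·p₂) ≈ 1.092 rad (62.6°).
Interpolate at f = 0.54 with slerp weights a = sin((1−f)δ)/sin δ ≈ 0.542, b = sin(fδ)/sin δ ≈ 0.627.
p = a·p₁ + b·p₂ ≈ (-0.027, -0.546, 0.837); φ = arcsin(p_z) ≈ 56.87°, λ = atan2(p_y, p_x) ≈ -92.88°.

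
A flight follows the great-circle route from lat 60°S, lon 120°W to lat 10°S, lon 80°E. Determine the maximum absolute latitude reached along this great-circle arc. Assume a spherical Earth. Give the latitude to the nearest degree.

The great circle lies in the plane with unit normal n̂ = (p₁ × p₂)/|p₁ × p₂|.
Here n̂_z ≈ -0.177; the vertex latitude is φ_max = arccos|n̂_z| ≈ 79.8°.
Check via Clairaut: cos φ_max = |cos φ₁| · sin C = cos(60.0°)·sin(159.2°) ≈ 0.177, again giving ≈ 79.8°.

≈ 80°S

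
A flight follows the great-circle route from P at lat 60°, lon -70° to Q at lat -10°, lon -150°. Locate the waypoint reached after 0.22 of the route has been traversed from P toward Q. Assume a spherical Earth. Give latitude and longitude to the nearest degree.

The haversine formula gives a central angle δ ≈ 1.636 rad (93.7°) between the endpoints.
Interpolate at f = 0.22 with slerp weights a = sin((1−f)δ)/sin δ ≈ 0.959, b = sin(fδ)/sin δ ≈ 0.353.
p = a·p₁ + b·p₂ ≈ (-0.137, -0.624, 0.769); φ = arcsin(p_z) ≈ 50.27°, λ = atan2(p_y, p_x) ≈ -102.38°.

≈ lat 50°, lon -102°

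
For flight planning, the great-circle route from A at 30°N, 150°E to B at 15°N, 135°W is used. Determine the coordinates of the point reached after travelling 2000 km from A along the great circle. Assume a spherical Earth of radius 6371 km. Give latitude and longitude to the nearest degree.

≈ 30°N, 171°E

Write both endpoints as unit vectors p₁, p₂ with components (cos φ cos λ, cos φ sin λ, sin φ).
The central angle between the endpoints is δ = arccos(p₁·p₂) ≈ 1.218 rad (69.8°). The total great-circle distance is δ·R ≈ 1.218 × 6371 ≈ 7757 km, so the target fraction is f = 2000/7757 ≈ 0.258.
Interpolate at f ≈ 0.258 with slerp weights a = sin((1−f)δ)/sin δ ≈ 0.837, b = sin(fδ)/sin δ ≈ 0.329.
p = a·p₁ + b·p₂ ≈ (-0.853, 0.138, 0.504); φ = arcsin(p_z) ≈ 30.25°, λ = atan2(p_y, p_x) ≈ 170.82°.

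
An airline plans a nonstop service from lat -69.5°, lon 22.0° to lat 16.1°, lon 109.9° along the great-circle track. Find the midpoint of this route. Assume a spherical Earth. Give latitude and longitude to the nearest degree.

≈ lat -33°, lon 90°

The haversine formula gives a central angle δ ≈ 1.821 rad (104.3°) between the endpoints.
Interpolate at f = 1/2 with slerp weights a = sin((1−f)δ)/sin δ ≈ 0.815, b = sin(fδ)/sin δ ≈ 0.815.
p = a·p₁ + b·p₂ ≈ (-0.002, 0.843, -0.537); φ = arcsin(p_z) ≈ -32.51°, λ = atan2(p_y, p_x) ≈ 90.13°.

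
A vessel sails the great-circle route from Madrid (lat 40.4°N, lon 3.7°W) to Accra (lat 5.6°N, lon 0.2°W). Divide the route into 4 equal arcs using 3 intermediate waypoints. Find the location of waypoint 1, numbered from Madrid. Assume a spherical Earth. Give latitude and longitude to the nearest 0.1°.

≈ lat 31.7°N, lon 2.6°W

Write both endpoints as unit vectors p₁, p₂ with components (cos φ cos λ, cos φ sin λ, sin φ).
The central angle between the endpoints is δ = arccos(p₁·p₂) ≈ 0.610 rad (34.9°).
Interpolate at f = 1/4 with slerp weights a = sin((1−f)δ)/sin δ ≈ 0.771, b = sin(fδ)/sin δ ≈ 0.265.
p = a·p₁ + b·p₂ ≈ (0.850, -0.039, 0.526); φ = arcsin(p_z) ≈ 31.71°, λ = atan2(p_y, p_x) ≈ -2.61°.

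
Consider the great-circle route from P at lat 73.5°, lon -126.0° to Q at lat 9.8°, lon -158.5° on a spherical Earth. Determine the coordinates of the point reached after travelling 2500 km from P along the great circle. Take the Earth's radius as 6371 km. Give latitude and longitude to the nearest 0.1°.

Convert each endpoint to a unit vector on the sphere (x = cos φ cos λ, y = cos φ sin λ, z = sin φ).
The central angle between the endpoints is δ = arccos(p₁·p₂) ≈ 1.160 rad (66.5°). The total great-circle distance is δ·R ≈ 1.160 × 6371 ≈ 7391 km, so the target fraction is f = 2500/7391 ≈ 0.338.
Interpolate at f ≈ 0.338 with slerp weights a = sin((1−f)δ)/sin δ ≈ 0.757, b = sin(fδ)/sin δ ≈ 0.417.
p = a·p₁ + b·p₂ ≈ (-0.509, -0.325, 0.797); φ = arcsin(p_z) ≈ 52.87°, λ = atan2(p_y, p_x) ≈ -147.46°.

≈ lat 52.9°, lon -147.5°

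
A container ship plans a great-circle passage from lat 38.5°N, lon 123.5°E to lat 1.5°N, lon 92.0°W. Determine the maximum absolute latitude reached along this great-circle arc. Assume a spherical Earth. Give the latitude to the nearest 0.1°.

≈ 54.6°N

The great circle lies in the plane with unit normal n̂ = (p₁ × p₂)/|p₁ × p₂|.
Here n̂_z ≈ +0.579; the vertex latitude is φ_max = arccos|n̂_z| ≈ 54.6°.
Check via Clairaut: cos φ_max = |cos φ₁| · sin C = cos(38.5°)·sin(47.8°) ≈ 0.579, again giving ≈ 54.6°.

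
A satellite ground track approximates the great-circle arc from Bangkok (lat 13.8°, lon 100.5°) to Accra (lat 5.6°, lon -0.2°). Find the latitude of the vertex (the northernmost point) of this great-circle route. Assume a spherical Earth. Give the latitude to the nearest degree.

≈ 16°

The great circle lies in the plane with unit normal n̂ = (p₁ × p₂)/|p₁ × p₂|.
Here n̂_z ≈ -0.961; the vertex latitude is φ_max = arccos|n̂_z| ≈ 16.0°.
Check via Clairaut: cos φ_max = |cos φ₁| · sin C = cos(13.8°)·sin(81.9°) ≈ 0.961, again giving ≈ 16.0°.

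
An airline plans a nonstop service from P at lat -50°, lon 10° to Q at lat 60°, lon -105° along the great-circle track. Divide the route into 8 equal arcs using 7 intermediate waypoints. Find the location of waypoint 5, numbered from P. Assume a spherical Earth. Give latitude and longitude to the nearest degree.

≈ lat 24°, lon -46°

Write both endpoints as unit vectors p₁, p₂ with components (cos φ cos λ, cos φ sin λ, sin φ).
The central angle between the endpoints is δ = arccos(p₁·p₂) ≈ 2.497 rad (143.1°).
Interpolate at f = 5/8 with slerp weights a = sin((1−f)δ)/sin δ ≈ 1.340, b = sin(fδ)/sin δ ≈ 1.664.
p = a·p₁ + b·p₂ ≈ (0.633, -0.654, 0.414); φ = arcsin(p_z) ≈ 24.48°, λ = atan2(p_y, p_x) ≈ -45.94°.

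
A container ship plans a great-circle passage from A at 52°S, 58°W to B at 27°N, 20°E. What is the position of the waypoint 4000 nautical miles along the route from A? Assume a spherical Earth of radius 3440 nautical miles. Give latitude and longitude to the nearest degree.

Write both endpoints as unit vectors p₁, p₂ with components (cos φ cos λ, cos φ sin λ, sin φ).
The central angle between the endpoints is δ = arccos(p₁·p₂) ≈ 1.817 rad (104.1°). The total great-circle distance is δ·R ≈ 1.817 × 3440 ≈ 6250 nmi, so the target fraction is f = 4000/6250 ≈ 0.640.
Interpolate at f ≈ 0.640 with slerp weights a = sin((1−f)δ)/sin δ ≈ 0.627, b = sin(fδ)/sin δ ≈ 0.946.
p = a·p₁ + b·p₂ ≈ (0.997, -0.039, -0.065); φ = arcsin(p_z) ≈ -3.71°, λ = atan2(p_y, p_x) ≈ -2.25°.

≈ 4°S, 2°W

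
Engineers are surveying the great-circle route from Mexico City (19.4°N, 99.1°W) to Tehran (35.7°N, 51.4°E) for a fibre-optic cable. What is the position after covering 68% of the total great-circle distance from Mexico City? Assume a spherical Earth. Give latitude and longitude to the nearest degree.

≈ 62°N, 8°E

From cos δ = sin φ₁ sin φ₂ + cos φ₁ cos φ₂ cos Δλ, the central angle is δ ≈ 2.063 rad (118.2°).
Interpolate at f = 0.68 with slerp weights a = sin((1−f)δ)/sin δ ≈ 0.696, b = sin(fδ)/sin δ ≈ 1.119.
p = a·p₁ + b·p₂ ≈ (0.463, 0.062, 0.884); φ = arcsin(p_z) ≈ 62.15°, λ = atan2(p_y, p_x) ≈ 7.61°.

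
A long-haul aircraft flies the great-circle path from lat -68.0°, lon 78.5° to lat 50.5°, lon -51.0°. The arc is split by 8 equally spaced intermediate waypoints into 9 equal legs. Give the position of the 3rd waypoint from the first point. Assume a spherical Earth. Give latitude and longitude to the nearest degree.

≈ lat -40°, lon -3°

Write both endpoints as unit vectors p₁, p₂ with components (cos φ cos λ, cos φ sin λ, sin φ).
The central angle between the endpoints is δ = arccos(p₁·p₂) ≈ 2.620 rad (150.1°).
Interpolate at f = 3/9 with slerp weights a = sin((1−f)δ)/sin δ ≈ 1.976, b = sin(fδ)/sin δ ≈ 1.538.
p = a·p₁ + b·p₂ ≈ (0.763, -0.035, -0.645); φ = arcsin(p_z) ≈ -40.17°, λ = atan2(p_y, p_x) ≈ -2.63°.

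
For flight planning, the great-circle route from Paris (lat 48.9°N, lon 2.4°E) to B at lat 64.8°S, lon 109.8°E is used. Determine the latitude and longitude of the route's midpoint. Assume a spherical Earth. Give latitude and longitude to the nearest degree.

Convert each endpoint to a unit vector on the sphere (x = cos φ cos λ, y = cos φ sin λ, z = sin φ).
The central angle between the endpoints is δ = arccos(p₁·p₂) ≈ 2.443 rad (140.0°).
Interpolate at f = 1/2 with slerp weights a = sin((1−f)δ)/sin δ ≈ 1.460, b = sin(fδ)/sin δ ≈ 1.460.
p = a·p₁ + b·p₂ ≈ (0.749, 0.625, -0.221); φ = arcsin(p_z) ≈ -12.76°, λ = atan2(p_y, p_x) ≈ 39.87°.

≈ lat 13°S, lon 40°E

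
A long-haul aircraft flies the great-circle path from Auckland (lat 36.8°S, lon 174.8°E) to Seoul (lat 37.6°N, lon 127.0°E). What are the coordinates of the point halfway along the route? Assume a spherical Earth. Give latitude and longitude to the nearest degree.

The haversine formula gives a central angle δ ≈ 1.510 rad (86.5°) between the endpoints.
Interpolate at f = 1/2 with slerp weights a = sin((1−f)δ)/sin δ ≈ 0.687, b = sin(fδ)/sin δ ≈ 0.687.
p = a·p₁ + b·p₂ ≈ (-0.875, 0.484, 0.008); φ = arcsin(p_z) ≈ 0.44°, λ = atan2(p_y, p_x) ≈ 151.03°.

≈ lat 0°N, lon 151°E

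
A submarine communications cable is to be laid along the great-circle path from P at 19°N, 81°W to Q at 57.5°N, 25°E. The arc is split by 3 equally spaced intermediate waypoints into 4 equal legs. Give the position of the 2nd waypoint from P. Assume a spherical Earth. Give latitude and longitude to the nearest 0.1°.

From cos δ = sin φ₁ sin φ₂ + cos φ₁ cos φ₂ cos Δλ, the central angle is δ ≈ 1.436 rad (82.3°).
Interpolate at f = 2/4 with slerp weights a = sin((1−f)δ)/sin δ ≈ 0.664, b = sin(fδ)/sin δ ≈ 0.664.
p = a·p₁ + b·p₂ ≈ (0.421, -0.469, 0.776); φ = arcsin(p_z) ≈ 50.90°, λ = atan2(p_y, p_x) ≈ -48.07°.

≈ 50.9°N, 48.1°W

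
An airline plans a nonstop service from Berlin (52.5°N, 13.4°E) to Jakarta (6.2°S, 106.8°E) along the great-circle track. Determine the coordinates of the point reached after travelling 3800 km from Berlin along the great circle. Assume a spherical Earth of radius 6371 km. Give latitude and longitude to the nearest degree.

≈ 41°N, 61°E

Convert each endpoint to a unit vector on the sphere (x = cos φ cos λ, y = cos φ sin λ, z = sin φ).
The central angle between the endpoints is δ = arccos(p₁·p₂) ≈ 1.693 rad (97.0°). The total great-circle distance is δ·R ≈ 1.693 × 6371 ≈ 10784 km, so the target fraction is f = 3800/10784 ≈ 0.352.
Interpolate at f ≈ 0.352 with slerp weights a = sin((1−f)δ)/sin δ ≈ 0.896, b = sin(fδ)/sin δ ≈ 0.566.
p = a·p₁ + b·p₂ ≈ (0.368, 0.665, 0.650); φ = arcsin(p_z) ≈ 40.53°, λ = atan2(p_y, p_x) ≈ 61.04°.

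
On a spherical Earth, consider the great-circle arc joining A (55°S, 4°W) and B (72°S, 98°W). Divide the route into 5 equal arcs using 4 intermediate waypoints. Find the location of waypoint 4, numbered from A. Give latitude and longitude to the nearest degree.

≈ (74°S, 71°W)

Convert each endpoint to a unit vector on the sphere (x = cos φ cos λ, y = cos φ sin λ, z = sin φ).
The central angle between the endpoints is δ = arccos(p₁·p₂) ≈ 0.697 rad (39.9°).
Interpolate at f = 4/5 with slerp weights a = sin((1−f)δ)/sin δ ≈ 0.216, b = sin(fδ)/sin δ ≈ 0.824.
p = a·p₁ + b·p₂ ≈ (0.088, -0.261, -0.961); φ = arcsin(p_z) ≈ -74.01°, λ = atan2(p_y, p_x) ≈ -71.28°.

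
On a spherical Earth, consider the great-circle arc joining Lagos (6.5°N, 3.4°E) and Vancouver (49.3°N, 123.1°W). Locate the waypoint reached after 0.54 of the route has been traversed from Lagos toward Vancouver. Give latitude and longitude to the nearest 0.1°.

Write both endpoints as unit vectors p₁, p₂ with components (cos φ cos λ, cos φ sin λ, sin φ).
The central angle between the endpoints is δ = arccos(p₁·p₂) ≈ 1.875 rad (107.4°).
Interpolate at f = 0.54 with slerp weights a = sin((1−f)δ)/sin δ ≈ 0.796, b = sin(fδ)/sin δ ≈ 0.889.
p = a·p₁ + b·p₂ ≈ (0.473, -0.439, 0.764); φ = arcsin(p_z) ≈ 49.83°, λ = atan2(p_y, p_x) ≈ -42.85°.

≈ 49.8°N, 42.9°W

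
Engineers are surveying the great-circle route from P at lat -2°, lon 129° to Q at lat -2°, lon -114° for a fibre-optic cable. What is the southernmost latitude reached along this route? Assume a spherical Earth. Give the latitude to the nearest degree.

≈ -4°

The great circle lies in the plane with unit normal n̂ = (p₁ × p₂)/|p₁ × p₂|.
Here n̂_z ≈ +0.998; the vertex latitude is φ_max = arccos|n̂_z| ≈ 3.8°.
Check via Clairaut: cos φ_max = |cos φ₁| · sin C = cos(2.0°)·sin(93.3°) ≈ 0.998, again giving ≈ 3.8°.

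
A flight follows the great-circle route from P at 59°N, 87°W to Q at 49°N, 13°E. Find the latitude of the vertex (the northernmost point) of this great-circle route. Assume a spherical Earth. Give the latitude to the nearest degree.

≈ 66°N

The great circle lies in the plane with unit normal n̂ = (p₁ × p₂)/|p₁ × p₂|.
Here n̂_z ≈ +0.411; the vertex latitude is φ_max = arccos|n̂_z| ≈ 65.7°.
Check via Clairaut: cos φ_max = |cos φ₁| · sin C = cos(59.0°)·sin(53.0°) ≈ 0.411, again giving ≈ 65.7°.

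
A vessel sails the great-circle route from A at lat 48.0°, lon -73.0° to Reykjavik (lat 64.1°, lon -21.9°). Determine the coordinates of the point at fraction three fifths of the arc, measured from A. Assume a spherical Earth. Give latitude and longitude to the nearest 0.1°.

≈ lat 60.2°, lon -47.9°

Write both endpoints as unit vectors p₁, p₂ with components (cos φ cos λ, cos φ sin λ, sin φ).
The central angle between the endpoints is δ = arccos(p₁·p₂) ≈ 0.551 rad (31.6°).
Interpolate at f = 3/5 with slerp weights a = sin((1−f)δ)/sin δ ≈ 0.418, b = sin(fδ)/sin δ ≈ 0.620.
p = a·p₁ + b·p₂ ≈ (0.333, -0.368, 0.868); φ = arcsin(p_z) ≈ 60.23°, λ = atan2(p_y, p_x) ≈ -47.88°.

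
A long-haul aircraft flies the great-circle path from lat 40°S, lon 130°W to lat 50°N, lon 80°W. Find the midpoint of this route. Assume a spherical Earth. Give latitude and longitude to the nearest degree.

≈ lat 6°N, lon 107°W

Write both endpoints as unit vectors p₁, p₂ with components (cos φ cos λ, cos φ sin λ, sin φ).
The central angle between the endpoints is δ = arccos(p₁·p₂) ≈ 1.748 rad (100.1°).
Interpolate at f = 1/2 with slerp weights a = sin((1−f)δ)/sin δ ≈ 0.779, b = sin(fδ)/sin δ ≈ 0.779.
p = a·p₁ + b·p₂ ≈ (-0.297, -0.950, 0.096); φ = arcsin(p_z) ≈ 5.51°, λ = atan2(p_y, p_x) ≈ -107.34°.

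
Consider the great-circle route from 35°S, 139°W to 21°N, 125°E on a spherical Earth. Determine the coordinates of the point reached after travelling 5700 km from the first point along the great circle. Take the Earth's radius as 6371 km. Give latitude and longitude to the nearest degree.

Convert each endpoint to a unit vector on the sphere (x = cos φ cos λ, y = cos φ sin λ, z = sin φ).
The central angle between the endpoints is δ = arccos(p₁·p₂) ≈ 1.860 rad (106.6°). The total great-circle distance is δ·R ≈ 1.860 × 6371 ≈ 11852 km, so the target fraction is f = 5700/11852 ≈ 0.481.
Interpolate at f ≈ 0.481 with slerp weights a = sin((1−f)δ)/sin δ ≈ 0.858, b = sin(fδ)/sin δ ≈ 0.814.
p = a·p₁ + b·p₂ ≈ (-0.966, 0.161, -0.201); φ = arcsin(p_z) ≈ -11.57°, λ = atan2(p_y, p_x) ≈ 170.53°.

≈ 12°S, 171°E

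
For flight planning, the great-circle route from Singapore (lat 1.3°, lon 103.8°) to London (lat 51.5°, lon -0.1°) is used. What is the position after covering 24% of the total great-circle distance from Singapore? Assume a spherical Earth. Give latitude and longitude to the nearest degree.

≈ lat 20°, lon 89°

Convert each endpoint to a unit vector on the sphere (x = cos φ cos λ, y = cos φ sin λ, z = sin φ).
The central angle between the endpoints is δ = arccos(p₁·p₂) ≈ 1.703 rad (97.6°).
Interpolate at f = 0.24 with slerp weights a = sin((1−f)δ)/sin δ ≈ 0.970, b = sin(fδ)/sin δ ≈ 0.401.
p = a·p₁ + b·p₂ ≈ (0.018, 0.942, 0.336); φ = arcsin(p_z) ≈ 19.62°, λ = atan2(p_y, p_x) ≈ 88.90°.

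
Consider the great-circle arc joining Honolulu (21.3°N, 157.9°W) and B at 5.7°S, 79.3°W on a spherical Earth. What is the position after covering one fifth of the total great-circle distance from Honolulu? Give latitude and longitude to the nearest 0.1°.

Convert each endpoint to a unit vector on the sphere (x = cos φ cos λ, y = cos φ sin λ, z = sin φ).
The central angle between the endpoints is δ = arccos(p₁·p₂) ≈ 1.423 rad (81.5°).
Interpolate at f = 1/5 with slerp weights a = sin((1−f)δ)/sin δ ≈ 0.918, b = sin(fδ)/sin δ ≈ 0.284.
p = a·p₁ + b·p₂ ≈ (-0.740, -0.599, 0.305); φ = arcsin(p_z) ≈ 17.77°, λ = atan2(p_y, p_x) ≈ -140.99°.

≈ 17.8°N, 141.0°W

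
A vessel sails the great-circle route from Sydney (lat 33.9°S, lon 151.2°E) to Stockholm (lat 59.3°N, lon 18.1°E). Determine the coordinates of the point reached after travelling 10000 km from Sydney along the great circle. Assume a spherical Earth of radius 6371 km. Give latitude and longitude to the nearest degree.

Write both endpoints as unit vectors p₁, p₂ with components (cos φ cos λ, cos φ sin λ, sin φ).
The central angle between the endpoints is δ = arccos(p₁·p₂) ≈ 2.448 rad (140.3°). The total great-circle distance is δ·R ≈ 2.448 × 6371 ≈ 15598 km, so the target fraction is f = 10000/15598 ≈ 0.641.
Interpolate at f ≈ 0.641 with slerp weights a = sin((1−f)δ)/sin δ ≈ 1.205, b = sin(fδ)/sin δ ≈ 1.565.
p = a·p₁ + b·p₂ ≈ (-0.117, 0.730, 0.674); φ = arcsin(p_z) ≈ 42.34°, λ = atan2(p_y, p_x) ≈ 99.10°.

≈ lat 42°N, lon 99°E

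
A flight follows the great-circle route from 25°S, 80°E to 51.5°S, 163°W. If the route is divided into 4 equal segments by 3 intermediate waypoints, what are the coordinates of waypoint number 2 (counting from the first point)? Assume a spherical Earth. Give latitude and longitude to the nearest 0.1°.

≈ 55.3°S, 121.6°E

The haversine formula gives a central angle δ ≈ 1.496 rad (85.7°) between the endpoints.
Interpolate at f = 2/4 with slerp weights a = sin((1−f)δ)/sin δ ≈ 0.682, b = sin(fδ)/sin δ ≈ 0.682.
p = a·p₁ + b·p₂ ≈ (-0.299, 0.485, -0.822); φ = arcsin(p_z) ≈ -55.30°, λ = atan2(p_y, p_x) ≈ 121.65°.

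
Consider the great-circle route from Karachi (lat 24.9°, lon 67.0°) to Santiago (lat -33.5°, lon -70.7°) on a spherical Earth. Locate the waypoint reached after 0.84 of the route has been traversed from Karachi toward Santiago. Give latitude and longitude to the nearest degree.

Write both endpoints as unit vectors p₁, p₂ with components (cos φ cos λ, cos φ sin λ, sin φ).
The central angle between the endpoints is δ = arccos(p₁·p₂) ≈ 2.485 rad (142.4°).
Interpolate at f = 0.84 with slerp weights a = sin((1−f)δ)/sin δ ≈ 0.634, b = sin(fδ)/sin δ ≈ 1.424.
p = a·p₁ + b·p₂ ≈ (0.617, -0.591, -0.519); φ = arcsin(p_z) ≈ -31.27°, λ = atan2(p_y, p_x) ≈ -43.78°.

≈ lat -31°, lon -44°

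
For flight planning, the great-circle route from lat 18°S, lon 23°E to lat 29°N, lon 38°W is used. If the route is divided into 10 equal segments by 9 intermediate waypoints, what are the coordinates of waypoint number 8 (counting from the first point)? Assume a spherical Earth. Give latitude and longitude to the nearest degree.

Write both endpoints as unit vectors p₁, p₂ with components (cos φ cos λ, cos φ sin λ, sin φ).
The central angle between the endpoints is δ = arccos(p₁·p₂) ≈ 1.315 rad (75.3°).
Interpolate at f = 8/10 with slerp weights a = sin((1−f)δ)/sin δ ≈ 0.269, b = sin(fδ)/sin δ ≈ 0.898.
p = a·p₁ + b·p₂ ≈ (0.854, -0.383, 0.352); φ = arcsin(p_z) ≈ 20.62°, λ = atan2(p_y, p_x) ≈ -24.19°.

≈ lat 21°N, lon 24°W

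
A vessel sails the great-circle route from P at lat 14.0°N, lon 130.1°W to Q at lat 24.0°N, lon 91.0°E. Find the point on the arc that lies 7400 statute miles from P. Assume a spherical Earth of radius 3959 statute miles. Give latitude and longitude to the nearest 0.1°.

Convert each endpoint to a unit vector on the sphere (x = cos φ cos λ, y = cos φ sin λ, z = sin φ).
The central angle between the endpoints is δ = arccos(p₁·p₂) ≈ 2.177 rad (124.7°). The total great-circle distance is δ·R ≈ 2.177 × 3959 ≈ 8618 mi, so the target fraction is f = 7400/8618 ≈ 0.859.
Interpolate at f ≈ 0.859 with slerp weights a = sin((1−f)δ)/sin δ ≈ 0.368, b = sin(fδ)/sin δ ≈ 1.163.
p = a·p₁ + b·p₂ ≈ (-0.249, 0.789, 0.562); φ = arcsin(p_z) ≈ 34.20°, λ = atan2(p_y, p_x) ≈ 107.51°.

≈ lat 34.2°N, lon 107.5°E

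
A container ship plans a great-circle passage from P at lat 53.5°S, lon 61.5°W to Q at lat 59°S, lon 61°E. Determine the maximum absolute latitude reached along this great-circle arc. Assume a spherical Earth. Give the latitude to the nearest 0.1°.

The great circle lies in the plane with unit normal n̂ = (p₁ × p₂)/|p₁ × p₂|.
Here n̂_z ≈ +0.303; the vertex latitude is φ_max = arccos|n̂_z| ≈ 72.3°.
Check via Clairaut: cos φ_max = |cos φ₁| · sin C = cos(53.5°)·sin(149.3°) ≈ 0.303, again giving ≈ 72.3°.

≈ 72.3°S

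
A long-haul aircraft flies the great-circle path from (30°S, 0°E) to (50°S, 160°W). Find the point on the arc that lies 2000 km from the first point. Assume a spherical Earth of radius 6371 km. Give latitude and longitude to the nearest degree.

≈ (47°S, 6°W)

From cos δ = sin φ₁ sin φ₂ + cos φ₁ cos φ₂ cos Δλ, the central angle is δ ≈ 1.711 rad (98.1°). The total great-circle distance is δ·R ≈ 1.711 × 6371 ≈ 10903 km, so the target fraction is f = 2000/10903 ≈ 0.183.
Interpolate at f ≈ 0.183 with slerp weights a = sin((1−f)δ)/sin δ ≈ 0.995, b = sin(fδ)/sin δ ≈ 0.312.
p = a·p₁ + b·p₂ ≈ (0.673, -0.069, -0.736); φ = arcsin(p_z) ≈ -47.42°, λ = atan2(p_y, p_x) ≈ -5.82°.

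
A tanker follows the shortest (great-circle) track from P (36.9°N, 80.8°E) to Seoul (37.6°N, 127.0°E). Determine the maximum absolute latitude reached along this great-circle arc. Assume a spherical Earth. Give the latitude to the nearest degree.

≈ 40°N

The great circle lies in the plane with unit normal n̂ = (p₁ × p₂)/|p₁ × p₂|.
Here n̂_z ≈ +0.771; the vertex latitude is φ_max = arccos|n̂_z| ≈ 39.6°.
Check via Clairaut: cos φ_max = |cos φ₁| · sin C = cos(36.9°)·sin(74.5°) ≈ 0.771, again giving ≈ 39.6°.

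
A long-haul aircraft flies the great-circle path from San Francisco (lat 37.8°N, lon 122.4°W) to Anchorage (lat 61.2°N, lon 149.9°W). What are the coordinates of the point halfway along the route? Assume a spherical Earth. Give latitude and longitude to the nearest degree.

≈ lat 50°N, lon 133°W

Write both endpoints as unit vectors p₁, p₂ with components (cos φ cos λ, cos φ sin λ, sin φ).
The central angle between the endpoints is δ = arccos(p₁·p₂) ≈ 0.506 rad (29.0°).
Interpolate at f = 1/2 with slerp weights a = sin((1−f)δ)/sin δ ≈ 0.516, b = sin(fδ)/sin δ ≈ 0.516.
p = a·p₁ + b·p₂ ≈ (-0.434, -0.469, 0.769); φ = arcsin(p_z) ≈ 50.27°, λ = atan2(p_y, p_x) ≈ -132.75°.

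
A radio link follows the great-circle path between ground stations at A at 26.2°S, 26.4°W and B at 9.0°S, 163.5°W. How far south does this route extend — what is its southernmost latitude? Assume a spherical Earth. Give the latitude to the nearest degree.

≈ 42°S

The great circle lies in the plane with unit normal n̂ = (p₁ × p₂)/|p₁ × p₂|.
Here n̂_z ≈ -0.741; the vertex latitude is φ_max = arccos|n̂_z| ≈ 42.2°.
Check via Clairaut: cos φ_max = |cos φ₁| · sin C = cos(26.2°)·sin(124.4°) ≈ 0.741, again giving ≈ 42.2°.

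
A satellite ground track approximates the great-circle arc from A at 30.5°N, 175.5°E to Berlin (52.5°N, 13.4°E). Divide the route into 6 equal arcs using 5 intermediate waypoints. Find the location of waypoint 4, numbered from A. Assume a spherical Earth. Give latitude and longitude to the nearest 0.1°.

≈ 79.6°N, 64.4°E

Convert each endpoint to a unit vector on the sphere (x = cos φ cos λ, y = cos φ sin λ, z = sin φ).
The central angle between the endpoints is δ = arccos(p₁·p₂) ≈ 1.667 rad (95.5°).
Interpolate at f = 4/6 with slerp weights a = sin((1−f)δ)/sin δ ≈ 0.530, b = sin(fδ)/sin δ ≈ 0.901.
p = a·p₁ + b·p₂ ≈ (0.078, 0.163, 0.984); φ = arcsin(p_z) ≈ 79.60°, λ = atan2(p_y, p_x) ≈ 64.42°.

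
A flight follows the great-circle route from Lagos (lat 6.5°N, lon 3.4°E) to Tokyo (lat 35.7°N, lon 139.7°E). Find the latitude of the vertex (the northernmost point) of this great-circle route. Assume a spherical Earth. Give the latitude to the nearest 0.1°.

The great circle lies in the plane with unit normal n̂ = (p₁ × p₂)/|p₁ × p₂|.
Here n̂_z ≈ +0.651; the vertex latitude is φ_max = arccos|n̂_z| ≈ 49.4°.

≈ 49.4°N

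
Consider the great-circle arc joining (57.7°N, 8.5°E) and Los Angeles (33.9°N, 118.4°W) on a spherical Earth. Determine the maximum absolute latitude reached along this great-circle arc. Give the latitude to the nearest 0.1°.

≈ 68.8°N

The great circle lies in the plane with unit normal n̂ = (p₁ × p₂)/|p₁ × p₂|.
Here n̂_z ≈ -0.362; the vertex latitude is φ_max = arccos|n̂_z| ≈ 68.8°.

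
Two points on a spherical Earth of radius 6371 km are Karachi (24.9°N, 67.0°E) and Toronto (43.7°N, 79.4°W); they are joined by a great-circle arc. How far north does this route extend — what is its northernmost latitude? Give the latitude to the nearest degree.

≈ 68°N

The great circle lies in the plane with unit normal n̂ = (p₁ × p₂)/|p₁ × p₂|.
Here n̂_z ≈ -0.375; the vertex latitude is φ_max = arccos|n̂_z| ≈ 68.0°.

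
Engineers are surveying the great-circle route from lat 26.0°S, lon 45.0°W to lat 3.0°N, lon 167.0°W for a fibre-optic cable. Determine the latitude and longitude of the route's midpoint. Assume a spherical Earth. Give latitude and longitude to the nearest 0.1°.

Convert each endpoint to a unit vector on the sphere (x = cos φ cos λ, y = cos φ sin λ, z = sin φ).
The central angle between the endpoints is δ = arccos(p₁·p₂) ≈ 2.093 rad (119.9°).
Interpolate at f = 1/2 with slerp weights a = sin((1−f)δ)/sin δ ≈ 0.999, b = sin(fδ)/sin δ ≈ 0.999.
p = a·p₁ + b·p₂ ≈ (-0.337, -0.859, -0.385); φ = arcsin(p_z) ≈ -22.67°, λ = atan2(p_y, p_x) ≈ -111.42°.

≈ lat 22.7°S, lon 111.4°W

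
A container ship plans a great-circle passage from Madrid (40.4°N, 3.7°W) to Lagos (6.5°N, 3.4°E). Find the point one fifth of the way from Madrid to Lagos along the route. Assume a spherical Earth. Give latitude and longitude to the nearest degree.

The haversine formula gives a central angle δ ≈ 0.602 rad (34.5°) between the endpoints.
Interpolate at f = 1/5 with slerp weights a = sin((1−f)δ)/sin δ ≈ 0.818, b = sin(fδ)/sin δ ≈ 0.212.
p = a·p₁ + b·p₂ ≈ (0.832, -0.028, 0.554); φ = arcsin(p_z) ≈ 33.65°, λ = atan2(p_y, p_x) ≈ -1.91°.

≈ (34°N, 2°W)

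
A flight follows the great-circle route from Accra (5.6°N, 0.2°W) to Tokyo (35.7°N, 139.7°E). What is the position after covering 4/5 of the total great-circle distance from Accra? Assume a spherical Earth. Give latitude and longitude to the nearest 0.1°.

Convert each endpoint to a unit vector on the sphere (x = cos φ cos λ, y = cos φ sin λ, z = sin φ).
The central angle between the endpoints is δ = arccos(p₁·p₂) ≈ 2.167 rad (124.1°).
Interpolate at f = 4/5 with slerp weights a = sin((1−f)δ)/sin δ ≈ 0.507, b = sin(fδ)/sin δ ≈ 1.192.
p = a·p₁ + b·p₂ ≈ (-0.234, 0.625, 0.745); φ = arcsin(p_z) ≈ 48.18°, λ = atan2(p_y, p_x) ≈ 110.50°.

≈ (48.2°N, 110.5°E)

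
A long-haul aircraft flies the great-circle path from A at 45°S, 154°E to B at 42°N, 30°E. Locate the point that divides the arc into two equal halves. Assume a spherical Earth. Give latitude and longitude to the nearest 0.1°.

≈ 3.2°S, 89.3°E

From cos δ = sin φ₁ sin φ₂ + cos φ₁ cos φ₂ cos Δλ, the central angle is δ ≈ 2.445 rad (140.1°).
Interpolate at f = 1/2 with slerp weights a = sin((1−f)δ)/sin δ ≈ 1.465, b = sin(fδ)/sin δ ≈ 1.465.
p = a·p₁ + b·p₂ ≈ (0.012, 0.998, -0.056); φ = arcsin(p_z) ≈ -3.19°, λ = atan2(p_y, p_x) ≈ 89.32°.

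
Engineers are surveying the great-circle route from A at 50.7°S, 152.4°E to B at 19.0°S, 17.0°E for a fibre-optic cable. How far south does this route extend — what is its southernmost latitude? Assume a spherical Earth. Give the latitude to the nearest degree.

≈ 65°S

The great circle lies in the plane with unit normal n̂ = (p₁ × p₂)/|p₁ × p₂|.
Here n̂_z ≈ -0.427; the vertex latitude is φ_max = arccos|n̂_z| ≈ 64.7°.
Check via Clairaut: cos φ_max = |cos φ₁| · sin C = cos(50.7°)·sin(137.6°) ≈ 0.427, again giving ≈ 64.7°.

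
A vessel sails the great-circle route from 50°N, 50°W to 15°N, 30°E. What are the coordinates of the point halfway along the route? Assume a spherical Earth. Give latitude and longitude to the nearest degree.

Write both endpoints as unit vectors p₁, p₂ with components (cos φ cos λ, cos φ sin λ, sin φ).
The central angle between the endpoints is δ = arccos(p₁·p₂) ≈ 1.260 rad (72.2°).
Interpolate at f = 1/2 with slerp weights a = sin((1−f)δ)/sin δ ≈ 0.619, b = sin(fδ)/sin δ ≈ 0.619.
p = a·p₁ + b·p₂ ≈ (0.773, -0.006, 0.634); φ = arcsin(p_z) ≈ 39.35°, λ = atan2(p_y, p_x) ≈ -0.43°.

≈ 39°N, 0°E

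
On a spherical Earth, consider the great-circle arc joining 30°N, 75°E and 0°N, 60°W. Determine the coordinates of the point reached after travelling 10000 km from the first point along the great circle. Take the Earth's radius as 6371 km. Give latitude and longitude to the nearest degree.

Convert each endpoint to a unit vector on the sphere (x = cos φ cos λ, y = cos φ sin λ, z = sin φ).
The central angle between the endpoints is δ = arccos(p₁·p₂) ≈ 2.230 rad (127.8°). The total great-circle distance is δ·R ≈ 2.230 × 6371 ≈ 14206 km, so the target fraction is f = 10000/14206 ≈ 0.704.
Interpolate at f ≈ 0.704 with slerp weights a = sin((1−f)δ)/sin δ ≈ 0.776, b = sin(fδ)/sin δ ≈ 1.265.
p = a·p₁ + b·p₂ ≈ (0.806, -0.446, 0.388); φ = arcsin(p_z) ≈ 22.82°, λ = atan2(p_y, p_x) ≈ -28.97°.

≈ 23°N, 29°W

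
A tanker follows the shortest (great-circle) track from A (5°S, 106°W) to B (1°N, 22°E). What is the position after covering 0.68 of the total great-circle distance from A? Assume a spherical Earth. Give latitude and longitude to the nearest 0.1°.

≈ (2.9°S, 18.8°W)

Write both endpoints as unit vectors p₁, p₂ with components (cos φ cos λ, cos φ sin λ, sin φ).
The central angle between the endpoints is δ = arccos(p₁·p₂) ≈ 2.233 rad (127.9°).
Interpolate at f = 0.68 with slerp weights a = sin((1−f)δ)/sin δ ≈ 0.831, b = sin(fδ)/sin δ ≈ 1.266.
p = a·p₁ + b·p₂ ≈ (0.946, -0.321, -0.050); φ = arcsin(p_z) ≈ -2.88°, λ = atan2(p_y, p_x) ≈ -18.77°.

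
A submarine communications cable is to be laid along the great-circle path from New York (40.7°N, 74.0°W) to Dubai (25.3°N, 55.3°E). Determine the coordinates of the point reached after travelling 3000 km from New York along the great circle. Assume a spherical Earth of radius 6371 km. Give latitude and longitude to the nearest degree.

Convert each endpoint to a unit vector on the sphere (x = cos φ cos λ, y = cos φ sin λ, z = sin φ).
The central angle between the endpoints is δ = arccos(p₁·p₂) ≈ 1.727 rad (98.9°). The total great-circle distance is δ·R ≈ 1.727 × 6371 ≈ 11002 km, so the target fraction is f = 3000/11002 ≈ 0.273.
Interpolate at f ≈ 0.273 with slerp weights a = sin((1−f)δ)/sin δ ≈ 0.963, b = sin(fδ)/sin δ ≈ 0.459.
p = a·p₁ + b·p₂ ≈ (0.438, -0.360, 0.824); φ = arcsin(p_z) ≈ 55.48°, λ = atan2(p_y, p_x) ≈ -39.46°.

≈ 55°N, 39°W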